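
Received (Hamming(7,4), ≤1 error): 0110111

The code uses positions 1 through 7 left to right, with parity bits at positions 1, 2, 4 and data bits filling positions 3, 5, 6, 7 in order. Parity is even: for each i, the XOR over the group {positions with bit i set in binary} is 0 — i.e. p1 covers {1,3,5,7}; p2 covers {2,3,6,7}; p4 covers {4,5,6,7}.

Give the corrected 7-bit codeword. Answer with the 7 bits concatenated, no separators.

0110011

s1 (pos 1,3,5,7): 0⊕1⊕1⊕1 = 1
s2 (pos 2,3,6,7): 1⊕1⊕1⊕1 = 0
s4 (pos 4,5,6,7): 0⊕1⊕1⊕1 = 1
Syndrome s4…s1 = 101 → error at position 5.
Flip position 5: 0110111 → 0110011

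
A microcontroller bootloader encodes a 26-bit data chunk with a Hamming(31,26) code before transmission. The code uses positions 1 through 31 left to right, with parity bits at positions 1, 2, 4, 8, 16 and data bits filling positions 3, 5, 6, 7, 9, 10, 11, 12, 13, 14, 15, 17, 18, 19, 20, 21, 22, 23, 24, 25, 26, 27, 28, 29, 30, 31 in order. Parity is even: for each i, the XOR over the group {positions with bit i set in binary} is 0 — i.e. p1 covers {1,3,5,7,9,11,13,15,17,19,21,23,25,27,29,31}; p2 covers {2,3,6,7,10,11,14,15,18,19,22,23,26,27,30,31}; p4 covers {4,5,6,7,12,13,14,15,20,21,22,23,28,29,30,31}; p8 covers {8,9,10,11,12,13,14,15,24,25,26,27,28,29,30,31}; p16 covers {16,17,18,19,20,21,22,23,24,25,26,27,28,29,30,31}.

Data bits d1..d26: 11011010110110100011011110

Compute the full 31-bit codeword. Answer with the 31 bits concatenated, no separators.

Place data at non-parity positions: p1 p2 1 p4 1 0 1 p8 1 0 1 0 1 1 0 p16 1 1 0 1 0 0 0 1 1 0 1 1 1 1 0
p1 (pos 1,3,5,7,9,11,13,15,17,19,21,23,25,27,29,31): XOR of data positions = 1⊕1⊕1⊕1⊕1⊕1⊕0⊕1⊕0⊕0⊕0⊕1⊕1⊕1⊕0 = 0
p2 (pos 2,3,6,7,10,11,14,15,18,19,22,23,26,27,30,31): XOR of data positions = 1⊕0⊕1⊕0⊕1⊕1⊕0⊕1⊕0⊕0⊕0⊕0⊕1⊕1⊕0 = 1
p4 (pos 4,5,6,7,12,13,14,15,20,21,22,23,28,29,30,31): XOR of data positions = 1⊕0⊕1⊕0⊕1⊕1⊕0⊕1⊕0⊕0⊕0⊕1⊕1⊕1⊕0 = 0
p8 (pos 8,9,10,11,12,13,14,15,24,25,26,27,28,29,30,31): XOR of data positions = 1⊕0⊕1⊕0⊕1⊕1⊕0⊕1⊕1⊕0⊕1⊕1⊕1⊕1⊕0 = 0
p16 (pos 16,17,18,19,20,21,22,23,24,25,26,27,28,29,30,31): XOR of data positions = 1⊕1⊕0⊕1⊕0⊕0⊕0⊕1⊕1⊕0⊕1⊕1⊕1⊕1⊕0 = 1
Codeword: 0110101010101101110100011011110

0110101010101101110100011011110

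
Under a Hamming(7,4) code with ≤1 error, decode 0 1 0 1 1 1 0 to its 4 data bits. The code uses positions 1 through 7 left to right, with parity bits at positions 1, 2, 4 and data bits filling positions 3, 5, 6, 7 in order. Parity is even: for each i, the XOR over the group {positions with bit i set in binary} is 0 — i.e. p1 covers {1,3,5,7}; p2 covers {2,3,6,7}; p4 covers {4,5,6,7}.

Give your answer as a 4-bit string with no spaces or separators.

0010

s1 (pos 1,3,5,7): 0⊕0⊕1⊕0 = 1
s2 (pos 2,3,6,7): 1⊕0⊕1⊕0 = 0
s4 (pos 4,5,6,7): 1⊕1⊕1⊕0 = 1
Syndrome s4…s1 = 101 → error at position 5.
Flip position 5: 0101110 → 0101010
Read data bits from positions 3,5,6,7: 0010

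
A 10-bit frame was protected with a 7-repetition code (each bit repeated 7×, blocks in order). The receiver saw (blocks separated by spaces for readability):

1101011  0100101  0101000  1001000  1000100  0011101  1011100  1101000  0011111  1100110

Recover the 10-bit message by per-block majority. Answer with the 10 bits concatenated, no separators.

Block 1 (1101011): 5 ones → 1
Block 2 (0100101): 3 ones → 0
Block 3 (0101000): 2 ones → 0
Block 4 (1001000): 2 ones → 0
Block 5 (1000100): 2 ones → 0
Block 6 (0011101): 4 ones → 1
Block 7 (1011100): 4 ones → 1
Block 8 (1101000): 3 ones → 0
Block 9 (0011111): 5 ones → 1
Block 10 (1100110): 4 ones → 1

1000011011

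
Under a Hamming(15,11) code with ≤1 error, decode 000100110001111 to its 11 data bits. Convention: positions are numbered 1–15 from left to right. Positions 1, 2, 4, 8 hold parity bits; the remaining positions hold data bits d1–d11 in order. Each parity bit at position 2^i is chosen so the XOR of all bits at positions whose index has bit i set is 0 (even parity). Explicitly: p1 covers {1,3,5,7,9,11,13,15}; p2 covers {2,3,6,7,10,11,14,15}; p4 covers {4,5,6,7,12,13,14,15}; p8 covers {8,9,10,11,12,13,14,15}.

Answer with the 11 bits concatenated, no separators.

s1 (pos 1,3,5,7,9,11,13,15): 0⊕0⊕0⊕1⊕0⊕0⊕1⊕1 = 1
s2 (pos 2,3,6,7,10,11,14,15): 0⊕0⊕0⊕1⊕0⊕0⊕1⊕1 = 1
s4 (pos 4,5,6,7,12,13,14,15): 1⊕0⊕0⊕1⊕1⊕1⊕1⊕1 = 0
s8 (pos 8,9,10,11,12,13,14,15): 1⊕0⊕0⊕0⊕1⊕1⊕1⊕1 = 1
Syndrome s8…s1 = 1011 → error at position 11.
Flip position 11: 000100110001111 → 000100110011111
Read data bits from positions 3,5,6,7,9,10,11,12,13,14,15: 00010011111

00010011111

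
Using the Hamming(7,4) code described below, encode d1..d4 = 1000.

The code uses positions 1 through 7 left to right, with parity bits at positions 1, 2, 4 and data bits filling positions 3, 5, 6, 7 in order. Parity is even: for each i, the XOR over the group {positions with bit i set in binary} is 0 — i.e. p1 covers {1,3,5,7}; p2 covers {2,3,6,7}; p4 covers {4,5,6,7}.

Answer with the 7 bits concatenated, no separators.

1110000

Place data at non-parity positions: p1 p2 1 p4 0 0 0
p1 (pos 1,3,5,7): XOR of data positions = 1⊕0⊕0 = 1
p2 (pos 2,3,6,7): XOR of data positions = 1⊕0⊕0 = 1
p4 (pos 4,5,6,7): XOR of data positions = 0⊕0⊕0 = 0
Codeword: 1110000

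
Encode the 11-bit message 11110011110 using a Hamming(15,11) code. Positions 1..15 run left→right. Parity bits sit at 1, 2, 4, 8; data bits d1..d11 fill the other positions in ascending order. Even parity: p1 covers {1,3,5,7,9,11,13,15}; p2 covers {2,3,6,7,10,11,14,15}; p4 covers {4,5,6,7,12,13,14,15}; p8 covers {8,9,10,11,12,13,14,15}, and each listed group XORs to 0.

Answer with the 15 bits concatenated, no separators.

111011100011110

Place data at non-parity positions: p1 p2 1 p4 1 1 1 p8 0 0 1 1 1 1 0
p1 (pos 1,3,5,7,9,11,13,15): XOR of data positions = 1⊕1⊕1⊕0⊕1⊕1⊕0 = 1
p2 (pos 2,3,6,7,10,11,14,15): XOR of data positions = 1⊕1⊕1⊕0⊕1⊕1⊕0 = 1
p4 (pos 4,5,6,7,12,13,14,15): XOR of data positions = 1⊕1⊕1⊕1⊕1⊕1⊕0 = 0
p8 (pos 8,9,10,11,12,13,14,15): XOR of data positions = 0⊕0⊕1⊕1⊕1⊕1⊕0 = 0
Codeword: 111011100011110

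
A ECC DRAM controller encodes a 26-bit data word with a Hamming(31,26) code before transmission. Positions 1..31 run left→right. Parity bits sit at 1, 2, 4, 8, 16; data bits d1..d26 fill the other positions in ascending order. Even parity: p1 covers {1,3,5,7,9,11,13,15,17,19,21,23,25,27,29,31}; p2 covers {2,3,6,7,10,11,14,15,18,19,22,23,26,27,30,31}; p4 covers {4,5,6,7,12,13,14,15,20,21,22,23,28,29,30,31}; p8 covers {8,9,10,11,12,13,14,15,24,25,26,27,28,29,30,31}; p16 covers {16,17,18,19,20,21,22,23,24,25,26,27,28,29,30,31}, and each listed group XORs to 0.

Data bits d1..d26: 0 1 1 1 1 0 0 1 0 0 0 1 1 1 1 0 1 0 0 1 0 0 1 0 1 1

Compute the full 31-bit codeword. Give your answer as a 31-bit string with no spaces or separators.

1101111010010001111101001001011

Place data at non-parity positions: p1 p2 0 p4 1 1 1 p8 1 0 0 1 0 0 0 p16 1 1 1 1 0 1 0 0 1 0 0 1 0 1 1
p1 (pos 1,3,5,7,9,11,13,15,17,19,21,23,25,27,29,31): XOR of data positions = 0⊕1⊕1⊕1⊕0⊕0⊕0⊕1⊕1⊕0⊕0⊕1⊕0⊕0⊕1 = 1
p2 (pos 2,3,6,7,10,11,14,15,18,19,22,23,26,27,30,31): XOR of data positions = 0⊕1⊕1⊕0⊕0⊕0⊕0⊕1⊕1⊕1⊕0⊕0⊕0⊕1⊕1 = 1
p4 (pos 4,5,6,7,12,13,14,15,20,21,22,23,28,29,30,31): XOR of data positions = 1⊕1⊕1⊕1⊕0⊕0⊕0⊕1⊕0⊕1⊕0⊕1⊕0⊕1⊕1 = 1
p8 (pos 8,9,10,11,12,13,14,15,24,25,26,27,28,29,30,31): XOR of data positions = 1⊕0⊕0⊕1⊕0⊕0⊕0⊕0⊕1⊕0⊕0⊕1⊕0⊕1⊕1 = 0
p16 (pos 16,17,18,19,20,21,22,23,24,25,26,27,28,29,30,31): XOR of data positions = 1⊕1⊕1⊕1⊕0⊕1⊕0⊕0⊕1⊕0⊕0⊕1⊕0⊕1⊕1 = 1
Codeword: 1101111010010001111101001001011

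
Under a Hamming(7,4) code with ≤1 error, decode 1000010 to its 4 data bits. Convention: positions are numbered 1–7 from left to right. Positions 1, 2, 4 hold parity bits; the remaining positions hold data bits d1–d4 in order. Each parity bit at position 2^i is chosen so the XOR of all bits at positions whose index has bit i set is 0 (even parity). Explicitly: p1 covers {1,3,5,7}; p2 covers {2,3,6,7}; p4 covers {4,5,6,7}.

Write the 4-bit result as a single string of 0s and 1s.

s1 (pos 1,3,5,7): 1⊕0⊕0⊕0 = 1
s2 (pos 2,3,6,7): 0⊕0⊕1⊕0 = 1
s4 (pos 4,5,6,7): 0⊕0⊕1⊕0 = 1
Syndrome s4…s1 = 111 → error at position 7.
Flip position 7: 1000010 → 1000011
Read data bits from positions 3,5,6,7: 0011

0011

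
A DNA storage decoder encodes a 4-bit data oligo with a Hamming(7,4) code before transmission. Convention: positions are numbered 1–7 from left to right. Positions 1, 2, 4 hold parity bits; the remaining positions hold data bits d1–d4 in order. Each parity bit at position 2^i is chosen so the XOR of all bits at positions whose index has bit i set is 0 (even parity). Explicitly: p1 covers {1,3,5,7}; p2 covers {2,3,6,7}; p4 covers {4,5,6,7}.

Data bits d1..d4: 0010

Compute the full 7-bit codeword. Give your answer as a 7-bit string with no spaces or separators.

0101010

Place data at non-parity positions: p1 p2 0 p4 0 1 0
p1 (pos 1,3,5,7): XOR of data positions = 0⊕0⊕0 = 0
p2 (pos 2,3,6,7): XOR of data positions = 0⊕1⊕0 = 1
p4 (pos 4,5,6,7): XOR of data positions = 0⊕1⊕0 = 1
Codeword: 0101010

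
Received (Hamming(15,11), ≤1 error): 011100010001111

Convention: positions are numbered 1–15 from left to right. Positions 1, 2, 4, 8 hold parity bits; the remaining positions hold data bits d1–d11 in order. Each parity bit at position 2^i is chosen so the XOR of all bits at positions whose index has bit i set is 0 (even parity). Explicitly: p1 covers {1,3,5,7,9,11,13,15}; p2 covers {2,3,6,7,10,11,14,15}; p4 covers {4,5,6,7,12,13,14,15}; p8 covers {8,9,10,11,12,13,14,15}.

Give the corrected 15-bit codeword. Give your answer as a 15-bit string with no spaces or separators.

s1 (pos 1,3,5,7,9,11,13,15): 0⊕1⊕0⊕0⊕0⊕0⊕1⊕1 = 1
s2 (pos 2,3,6,7,10,11,14,15): 1⊕1⊕0⊕0⊕0⊕0⊕1⊕1 = 0
s4 (pos 4,5,6,7,12,13,14,15): 1⊕0⊕0⊕0⊕1⊕1⊕1⊕1 = 1
s8 (pos 8,9,10,11,12,13,14,15): 1⊕0⊕0⊕0⊕1⊕1⊕1⊕1 = 1
Syndrome s8…s1 = 1101 → error at position 13.
Flip position 13: 011100010001111 → 011100010001011

011100010001011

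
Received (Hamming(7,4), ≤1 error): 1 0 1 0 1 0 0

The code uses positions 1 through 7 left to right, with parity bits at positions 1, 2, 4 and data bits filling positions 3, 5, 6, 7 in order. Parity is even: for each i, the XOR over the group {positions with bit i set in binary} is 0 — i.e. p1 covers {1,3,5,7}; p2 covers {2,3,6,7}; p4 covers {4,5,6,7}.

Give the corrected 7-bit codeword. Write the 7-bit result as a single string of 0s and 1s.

1010101

s1 (pos 1,3,5,7): 1⊕1⊕1⊕0 = 1
s2 (pos 2,3,6,7): 0⊕1⊕0⊕0 = 1
s4 (pos 4,5,6,7): 0⊕1⊕0⊕0 = 1
Syndrome s4…s1 = 111 → error at position 7.
Flip position 7: 1010100 → 1010101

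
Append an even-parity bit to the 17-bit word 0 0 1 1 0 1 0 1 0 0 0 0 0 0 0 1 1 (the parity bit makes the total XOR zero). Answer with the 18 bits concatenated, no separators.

001101010000000110

XOR of the 17 data bits: 0⊕0⊕1⊕1⊕0⊕1⊕0⊕1⊕0⊕0⊕0⊕0⊕0⊕0⊕0⊕1⊕1 = 0
Parity bit = 0 (so all 18 bits XOR to 0).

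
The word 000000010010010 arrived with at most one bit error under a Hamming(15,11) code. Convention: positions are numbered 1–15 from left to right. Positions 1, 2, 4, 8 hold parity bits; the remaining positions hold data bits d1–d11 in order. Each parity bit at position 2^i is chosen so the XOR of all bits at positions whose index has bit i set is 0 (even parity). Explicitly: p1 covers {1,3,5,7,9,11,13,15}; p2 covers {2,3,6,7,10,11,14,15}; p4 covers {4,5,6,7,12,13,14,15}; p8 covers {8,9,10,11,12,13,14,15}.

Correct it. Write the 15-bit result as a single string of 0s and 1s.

s1 (pos 1,3,5,7,9,11,13,15): 0⊕0⊕0⊕0⊕0⊕1⊕0⊕0 = 1
s2 (pos 2,3,6,7,10,11,14,15): 0⊕0⊕0⊕0⊕0⊕1⊕1⊕0 = 0
s4 (pos 4,5,6,7,12,13,14,15): 0⊕0⊕0⊕0⊕0⊕0⊕1⊕0 = 1
s8 (pos 8,9,10,11,12,13,14,15): 1⊕0⊕0⊕1⊕0⊕0⊕1⊕0 = 1
Syndrome s8…s1 = 1101 → error at position 13.
Flip position 13: 000000010010010 → 000000010010110

000000010010110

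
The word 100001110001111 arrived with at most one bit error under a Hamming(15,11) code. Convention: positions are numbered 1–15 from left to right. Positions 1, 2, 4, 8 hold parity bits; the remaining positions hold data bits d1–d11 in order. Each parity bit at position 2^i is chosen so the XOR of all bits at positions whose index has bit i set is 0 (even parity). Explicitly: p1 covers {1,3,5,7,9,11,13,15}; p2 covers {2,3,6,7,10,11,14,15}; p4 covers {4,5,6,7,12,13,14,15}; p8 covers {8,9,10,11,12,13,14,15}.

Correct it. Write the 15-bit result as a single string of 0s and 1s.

s1 (pos 1,3,5,7,9,11,13,15): 1⊕0⊕0⊕1⊕0⊕0⊕1⊕1 = 0
s2 (pos 2,3,6,7,10,11,14,15): 0⊕0⊕1⊕1⊕0⊕0⊕1⊕1 = 0
s4 (pos 4,5,6,7,12,13,14,15): 0⊕0⊕1⊕1⊕1⊕1⊕1⊕1 = 0
s8 (pos 8,9,10,11,12,13,14,15): 1⊕0⊕0⊕0⊕1⊕1⊕1⊕1 = 1
Syndrome s8…s1 = 1000 → error at position 8.
Flip position 8: 100001110001111 → 100001100001111

100001100001111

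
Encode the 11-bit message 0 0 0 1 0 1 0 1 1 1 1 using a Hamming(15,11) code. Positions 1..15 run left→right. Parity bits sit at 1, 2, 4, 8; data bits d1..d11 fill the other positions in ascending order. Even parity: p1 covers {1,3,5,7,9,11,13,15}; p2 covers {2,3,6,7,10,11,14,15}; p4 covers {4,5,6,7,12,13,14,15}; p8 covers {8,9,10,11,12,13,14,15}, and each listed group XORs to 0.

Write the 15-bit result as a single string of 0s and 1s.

Place data at non-parity positions: p1 p2 0 p4 0 0 1 p8 0 1 0 1 1 1 1
p1 (pos 1,3,5,7,9,11,13,15): XOR of data positions = 0⊕0⊕1⊕0⊕0⊕1⊕1 = 1
p2 (pos 2,3,6,7,10,11,14,15): XOR of data positions = 0⊕0⊕1⊕1⊕0⊕1⊕1 = 0
p4 (pos 4,5,6,7,12,13,14,15): XOR of data positions = 0⊕0⊕1⊕1⊕1⊕1⊕1 = 1
p8 (pos 8,9,10,11,12,13,14,15): XOR of data positions = 0⊕1⊕0⊕1⊕1⊕1⊕1 = 1
Codeword: 100100110101111

100100110101111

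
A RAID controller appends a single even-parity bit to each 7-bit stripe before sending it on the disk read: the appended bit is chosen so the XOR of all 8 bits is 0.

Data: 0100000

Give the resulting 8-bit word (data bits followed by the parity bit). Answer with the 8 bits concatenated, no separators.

01000001

XOR of the 7 data bits: 0⊕1⊕0⊕0⊕0⊕0⊕0 = 1
Parity bit = 1 (so all 8 bits XOR to 0).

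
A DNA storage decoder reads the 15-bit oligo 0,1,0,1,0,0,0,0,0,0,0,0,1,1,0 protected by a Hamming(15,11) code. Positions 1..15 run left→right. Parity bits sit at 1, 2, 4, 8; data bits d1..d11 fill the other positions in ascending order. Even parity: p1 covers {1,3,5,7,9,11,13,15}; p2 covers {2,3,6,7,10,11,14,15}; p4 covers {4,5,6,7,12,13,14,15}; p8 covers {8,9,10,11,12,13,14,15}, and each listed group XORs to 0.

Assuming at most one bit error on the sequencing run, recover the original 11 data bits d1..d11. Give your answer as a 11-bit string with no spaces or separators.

s1 (pos 1,3,5,7,9,11,13,15): 0⊕0⊕0⊕0⊕0⊕0⊕1⊕0 = 1
s2 (pos 2,3,6,7,10,11,14,15): 1⊕0⊕0⊕0⊕0⊕0⊕1⊕0 = 0
s4 (pos 4,5,6,7,12,13,14,15): 1⊕0⊕0⊕0⊕0⊕1⊕1⊕0 = 1
s8 (pos 8,9,10,11,12,13,14,15): 0⊕0⊕0⊕0⊕0⊕1⊕1⊕0 = 0
Syndrome s8…s1 = 0101 → error at position 5.
Flip position 5: 010100000000110 → 010110000000110
Read data bits from positions 3,5,6,7,9,10,11,12,13,14,15: 01000000110

01000000110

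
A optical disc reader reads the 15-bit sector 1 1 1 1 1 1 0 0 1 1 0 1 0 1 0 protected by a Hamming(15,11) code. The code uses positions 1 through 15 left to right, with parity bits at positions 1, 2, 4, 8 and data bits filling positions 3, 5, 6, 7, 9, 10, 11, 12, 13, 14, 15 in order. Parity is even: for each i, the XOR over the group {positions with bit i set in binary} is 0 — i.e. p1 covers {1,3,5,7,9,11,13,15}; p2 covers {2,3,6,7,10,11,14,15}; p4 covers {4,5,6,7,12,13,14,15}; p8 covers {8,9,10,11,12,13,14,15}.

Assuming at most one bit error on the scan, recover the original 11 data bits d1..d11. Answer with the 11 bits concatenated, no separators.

s1 (pos 1,3,5,7,9,11,13,15): 1⊕1⊕1⊕0⊕1⊕0⊕0⊕0 = 0
s2 (pos 2,3,6,7,10,11,14,15): 1⊕1⊕1⊕0⊕1⊕0⊕1⊕0 = 1
s4 (pos 4,5,6,7,12,13,14,15): 1⊕1⊕1⊕0⊕1⊕0⊕1⊕0 = 1
s8 (pos 8,9,10,11,12,13,14,15): 0⊕1⊕1⊕0⊕1⊕0⊕1⊕0 = 0
Syndrome s8…s1 = 0110 → error at position 6.
Flip position 6: 111111001101010 → 111110001101010
Read data bits from positions 3,5,6,7,9,10,11,12,13,14,15: 11001101010

11001101010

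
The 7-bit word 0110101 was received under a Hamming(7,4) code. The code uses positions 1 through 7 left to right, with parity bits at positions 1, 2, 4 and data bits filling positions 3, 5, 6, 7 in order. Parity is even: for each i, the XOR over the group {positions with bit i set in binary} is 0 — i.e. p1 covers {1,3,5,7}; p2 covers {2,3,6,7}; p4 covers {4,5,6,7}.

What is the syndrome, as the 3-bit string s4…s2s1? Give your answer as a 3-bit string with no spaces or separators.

011

s1 (pos 1,3,5,7): 0⊕1⊕1⊕1 = 1
s2 (pos 2,3,6,7): 1⊕1⊕0⊕1 = 1
s4 (pos 4,5,6,7): 0⊕1⊕0⊕1 = 0
Syndrome s4…s1 = 011 → error at position 3.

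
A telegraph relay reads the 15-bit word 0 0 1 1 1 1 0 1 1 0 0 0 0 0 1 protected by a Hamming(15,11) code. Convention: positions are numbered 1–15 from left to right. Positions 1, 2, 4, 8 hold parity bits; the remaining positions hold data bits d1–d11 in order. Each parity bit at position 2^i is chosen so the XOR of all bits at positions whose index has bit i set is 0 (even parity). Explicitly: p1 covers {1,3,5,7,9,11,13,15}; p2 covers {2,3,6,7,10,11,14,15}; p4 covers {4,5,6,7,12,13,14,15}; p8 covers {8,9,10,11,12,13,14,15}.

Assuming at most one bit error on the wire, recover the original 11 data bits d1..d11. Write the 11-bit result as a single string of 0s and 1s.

11101100001

s1 (pos 1,3,5,7,9,11,13,15): 0⊕1⊕1⊕0⊕1⊕0⊕0⊕1 = 0
s2 (pos 2,3,6,7,10,11,14,15): 0⊕1⊕1⊕0⊕0⊕0⊕0⊕1 = 1
s4 (pos 4,5,6,7,12,13,14,15): 1⊕1⊕1⊕0⊕0⊕0⊕0⊕1 = 0
s8 (pos 8,9,10,11,12,13,14,15): 1⊕1⊕0⊕0⊕0⊕0⊕0⊕1 = 1
Syndrome s8…s1 = 1010 → error at position 10.
Flip position 10: 001111011000001 → 001111011100001
Read data bits from positions 3,5,6,7,9,10,11,12,13,14,15: 11101100001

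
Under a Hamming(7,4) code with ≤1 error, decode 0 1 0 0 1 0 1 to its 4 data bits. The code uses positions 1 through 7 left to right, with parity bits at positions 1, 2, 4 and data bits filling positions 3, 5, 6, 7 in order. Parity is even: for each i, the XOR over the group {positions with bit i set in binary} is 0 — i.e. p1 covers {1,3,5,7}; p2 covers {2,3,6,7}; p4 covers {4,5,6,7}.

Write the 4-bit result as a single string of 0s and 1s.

s1 (pos 1,3,5,7): 0⊕0⊕1⊕1 = 0
s2 (pos 2,3,6,7): 1⊕0⊕0⊕1 = 0
s4 (pos 4,5,6,7): 0⊕1⊕0⊕1 = 0
Syndrome s4…s1 = 000 → no error.
Read data bits from positions 3,5,6,7: 0101

0101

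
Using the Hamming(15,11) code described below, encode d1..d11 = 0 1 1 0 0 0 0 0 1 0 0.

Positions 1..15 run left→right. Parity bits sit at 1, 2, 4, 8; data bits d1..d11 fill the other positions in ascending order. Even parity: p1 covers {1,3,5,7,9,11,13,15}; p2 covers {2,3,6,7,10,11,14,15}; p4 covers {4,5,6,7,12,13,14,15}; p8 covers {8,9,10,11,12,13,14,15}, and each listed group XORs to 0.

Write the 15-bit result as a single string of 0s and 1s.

Place data at non-parity positions: p1 p2 0 p4 1 1 0 p8 0 0 0 0 1 0 0
p1 (pos 1,3,5,7,9,11,13,15): XOR of data positions = 0⊕1⊕0⊕0⊕0⊕1⊕0 = 0
p2 (pos 2,3,6,7,10,11,14,15): XOR of data positions = 0⊕1⊕0⊕0⊕0⊕0⊕0 = 1
p4 (pos 4,5,6,7,12,13,14,15): XOR of data positions = 1⊕1⊕0⊕0⊕1⊕0⊕0 = 1
p8 (pos 8,9,10,11,12,13,14,15): XOR of data positions = 0⊕0⊕0⊕0⊕1⊕0⊕0 = 1
Codeword: 010111010000100

010111010000100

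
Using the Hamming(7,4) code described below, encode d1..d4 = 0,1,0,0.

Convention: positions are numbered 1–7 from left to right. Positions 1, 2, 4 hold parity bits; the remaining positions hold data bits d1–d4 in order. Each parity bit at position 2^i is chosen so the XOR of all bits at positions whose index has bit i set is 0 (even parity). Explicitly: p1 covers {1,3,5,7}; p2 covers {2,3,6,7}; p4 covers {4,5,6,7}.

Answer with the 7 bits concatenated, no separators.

1001100

Place data at non-parity positions: p1 p2 0 p4 1 0 0
p1 (pos 1,3,5,7): XOR of data positions = 0⊕1⊕0 = 1
p2 (pos 2,3,6,7): XOR of data positions = 0⊕0⊕0 = 0
p4 (pos 4,5,6,7): XOR of data positions = 1⊕0⊕0 = 1
Codeword: 1001100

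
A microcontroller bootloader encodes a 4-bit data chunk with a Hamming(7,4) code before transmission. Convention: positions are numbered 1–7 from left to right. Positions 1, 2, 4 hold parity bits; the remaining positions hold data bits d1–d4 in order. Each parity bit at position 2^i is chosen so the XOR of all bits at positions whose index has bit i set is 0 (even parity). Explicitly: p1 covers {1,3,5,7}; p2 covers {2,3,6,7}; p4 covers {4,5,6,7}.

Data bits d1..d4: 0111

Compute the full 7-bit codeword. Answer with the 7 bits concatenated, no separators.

Place data at non-parity positions: p1 p2 0 p4 1 1 1
p1 (pos 1,3,5,7): XOR of data positions = 0⊕1⊕1 = 0
p2 (pos 2,3,6,7): XOR of data positions = 0⊕1⊕1 = 0
p4 (pos 4,5,6,7): XOR of data positions = 1⊕1⊕1 = 1
Codeword: 0001111

0001111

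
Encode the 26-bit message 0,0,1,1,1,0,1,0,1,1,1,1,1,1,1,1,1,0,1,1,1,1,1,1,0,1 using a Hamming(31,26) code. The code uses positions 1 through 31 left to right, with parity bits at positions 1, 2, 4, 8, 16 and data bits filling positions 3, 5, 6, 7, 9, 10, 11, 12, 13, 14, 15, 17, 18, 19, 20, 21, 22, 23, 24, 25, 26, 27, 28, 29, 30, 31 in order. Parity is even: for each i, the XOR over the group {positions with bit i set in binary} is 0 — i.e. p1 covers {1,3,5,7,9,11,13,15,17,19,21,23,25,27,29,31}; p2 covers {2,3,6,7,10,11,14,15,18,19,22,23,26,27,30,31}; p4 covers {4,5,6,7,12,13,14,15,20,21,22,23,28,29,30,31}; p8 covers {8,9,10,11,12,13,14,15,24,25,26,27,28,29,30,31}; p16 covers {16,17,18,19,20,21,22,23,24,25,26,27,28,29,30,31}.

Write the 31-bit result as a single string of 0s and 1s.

0101011010101111111111011111101

Place data at non-parity positions: p1 p2 0 p4 0 1 1 p8 1 0 1 0 1 1 1 p16 1 1 1 1 1 1 0 1 1 1 1 1 1 0 1
p1 (pos 1,3,5,7,9,11,13,15,17,19,21,23,25,27,29,31): XOR of data positions = 0⊕0⊕1⊕1⊕1⊕1⊕1⊕1⊕1⊕1⊕0⊕1⊕1⊕1⊕1 = 0
p2 (pos 2,3,6,7,10,11,14,15,18,19,22,23,26,27,30,31): XOR of data positions = 0⊕1⊕1⊕0⊕1⊕1⊕1⊕1⊕1⊕1⊕0⊕1⊕1⊕0⊕1 = 1
p4 (pos 4,5,6,7,12,13,14,15,20,21,22,23,28,29,30,31): XOR of data positions = 0⊕1⊕1⊕0⊕1⊕1⊕1⊕1⊕1⊕1⊕0⊕1⊕1⊕0⊕1 = 1
p8 (pos 8,9,10,11,12,13,14,15,24,25,26,27,28,29,30,31): XOR of data positions = 1⊕0⊕1⊕0⊕1⊕1⊕1⊕1⊕1⊕1⊕1⊕1⊕1⊕0⊕1 = 0
p16 (pos 16,17,18,19,20,21,22,23,24,25,26,27,28,29,30,31): XOR of data positions = 1⊕1⊕1⊕1⊕1⊕1⊕0⊕1⊕1⊕1⊕1⊕1⊕1⊕0⊕1 = 1
Codeword: 0101011010101111111111011111101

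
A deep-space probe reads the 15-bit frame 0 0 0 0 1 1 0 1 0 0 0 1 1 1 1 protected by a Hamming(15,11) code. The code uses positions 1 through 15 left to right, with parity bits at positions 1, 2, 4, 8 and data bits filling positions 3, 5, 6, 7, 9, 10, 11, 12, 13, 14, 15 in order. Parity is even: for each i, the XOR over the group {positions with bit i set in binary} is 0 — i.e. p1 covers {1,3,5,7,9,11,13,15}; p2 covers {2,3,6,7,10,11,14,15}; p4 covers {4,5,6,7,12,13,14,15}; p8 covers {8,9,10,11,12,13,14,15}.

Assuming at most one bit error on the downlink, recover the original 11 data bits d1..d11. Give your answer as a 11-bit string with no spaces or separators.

s1 (pos 1,3,5,7,9,11,13,15): 0⊕0⊕1⊕0⊕0⊕0⊕1⊕1 = 1
s2 (pos 2,3,6,7,10,11,14,15): 0⊕0⊕1⊕0⊕0⊕0⊕1⊕1 = 1
s4 (pos 4,5,6,7,12,13,14,15): 0⊕1⊕1⊕0⊕1⊕1⊕1⊕1 = 0
s8 (pos 8,9,10,11,12,13,14,15): 1⊕0⊕0⊕0⊕1⊕1⊕1⊕1 = 1
Syndrome s8…s1 = 1011 → error at position 11.
Flip position 11: 000011010001111 → 000011010011111
Read data bits from positions 3,5,6,7,9,10,11,12,13,14,15: 01100011111

01100011111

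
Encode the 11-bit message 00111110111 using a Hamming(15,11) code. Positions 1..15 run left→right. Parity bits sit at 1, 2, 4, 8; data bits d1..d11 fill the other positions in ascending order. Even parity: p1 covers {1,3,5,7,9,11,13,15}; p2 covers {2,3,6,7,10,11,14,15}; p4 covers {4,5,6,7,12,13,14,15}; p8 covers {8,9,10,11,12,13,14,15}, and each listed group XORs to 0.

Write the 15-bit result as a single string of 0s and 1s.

Place data at non-parity positions: p1 p2 0 p4 0 1 1 p8 1 1 1 0 1 1 1
p1 (pos 1,3,5,7,9,11,13,15): XOR of data positions = 0⊕0⊕1⊕1⊕1⊕1⊕1 = 1
p2 (pos 2,3,6,7,10,11,14,15): XOR of data positions = 0⊕1⊕1⊕1⊕1⊕1⊕1 = 0
p4 (pos 4,5,6,7,12,13,14,15): XOR of data positions = 0⊕1⊕1⊕0⊕1⊕1⊕1 = 1
p8 (pos 8,9,10,11,12,13,14,15): XOR of data positions = 1⊕1⊕1⊕0⊕1⊕1⊕1 = 0
Codeword: 100101101110111

100101101110111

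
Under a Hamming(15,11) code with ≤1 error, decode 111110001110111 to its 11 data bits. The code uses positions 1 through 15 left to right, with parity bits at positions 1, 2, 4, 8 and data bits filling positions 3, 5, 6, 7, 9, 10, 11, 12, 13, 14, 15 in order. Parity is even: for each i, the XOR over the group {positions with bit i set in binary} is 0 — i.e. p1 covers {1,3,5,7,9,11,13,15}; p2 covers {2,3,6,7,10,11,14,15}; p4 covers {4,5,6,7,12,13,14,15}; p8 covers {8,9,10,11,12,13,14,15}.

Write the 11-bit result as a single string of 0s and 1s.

s1 (pos 1,3,5,7,9,11,13,15): 1⊕1⊕1⊕0⊕1⊕1⊕1⊕1 = 1
s2 (pos 2,3,6,7,10,11,14,15): 1⊕1⊕0⊕0⊕1⊕1⊕1⊕1 = 0
s4 (pos 4,5,6,7,12,13,14,15): 1⊕1⊕0⊕0⊕0⊕1⊕1⊕1 = 1
s8 (pos 8,9,10,11,12,13,14,15): 0⊕1⊕1⊕1⊕0⊕1⊕1⊕1 = 0
Syndrome s8…s1 = 0101 → error at position 5.
Flip position 5: 111110001110111 → 111100001110111
Read data bits from positions 3,5,6,7,9,10,11,12,13,14,15: 10001110111

10001110111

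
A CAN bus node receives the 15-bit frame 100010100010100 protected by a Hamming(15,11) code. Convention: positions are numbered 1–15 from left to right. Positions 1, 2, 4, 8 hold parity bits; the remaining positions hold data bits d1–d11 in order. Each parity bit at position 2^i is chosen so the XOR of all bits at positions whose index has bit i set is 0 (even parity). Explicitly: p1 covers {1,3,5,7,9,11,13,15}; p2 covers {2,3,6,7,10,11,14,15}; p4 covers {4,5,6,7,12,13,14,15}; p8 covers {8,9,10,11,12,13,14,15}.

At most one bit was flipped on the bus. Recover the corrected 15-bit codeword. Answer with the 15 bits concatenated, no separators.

s1 (pos 1,3,5,7,9,11,13,15): 1⊕0⊕1⊕1⊕0⊕1⊕1⊕0 = 1
s2 (pos 2,3,6,7,10,11,14,15): 0⊕0⊕0⊕1⊕0⊕1⊕0⊕0 = 0
s4 (pos 4,5,6,7,12,13,14,15): 0⊕1⊕0⊕1⊕0⊕1⊕0⊕0 = 1
s8 (pos 8,9,10,11,12,13,14,15): 0⊕0⊕0⊕1⊕0⊕1⊕0⊕0 = 0
Syndrome s8…s1 = 0101 → error at position 5.
Flip position 5: 100010100010100 → 100000100010100

100000100010100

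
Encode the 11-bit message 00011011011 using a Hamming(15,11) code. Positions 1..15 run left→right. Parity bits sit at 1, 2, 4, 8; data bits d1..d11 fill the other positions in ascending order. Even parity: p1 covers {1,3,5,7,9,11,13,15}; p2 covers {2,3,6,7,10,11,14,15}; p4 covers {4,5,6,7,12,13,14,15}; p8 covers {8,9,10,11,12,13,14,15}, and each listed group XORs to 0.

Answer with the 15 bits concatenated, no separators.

Place data at non-parity positions: p1 p2 0 p4 0 0 1 p8 1 0 1 1 0 1 1
p1 (pos 1,3,5,7,9,11,13,15): XOR of data positions = 0⊕0⊕1⊕1⊕1⊕0⊕1 = 0
p2 (pos 2,3,6,7,10,11,14,15): XOR of data positions = 0⊕0⊕1⊕0⊕1⊕1⊕1 = 0
p4 (pos 4,5,6,7,12,13,14,15): XOR of data positions = 0⊕0⊕1⊕1⊕0⊕1⊕1 = 0
p8 (pos 8,9,10,11,12,13,14,15): XOR of data positions = 1⊕0⊕1⊕1⊕0⊕1⊕1 = 1
Codeword: 000000111011011

000000111011011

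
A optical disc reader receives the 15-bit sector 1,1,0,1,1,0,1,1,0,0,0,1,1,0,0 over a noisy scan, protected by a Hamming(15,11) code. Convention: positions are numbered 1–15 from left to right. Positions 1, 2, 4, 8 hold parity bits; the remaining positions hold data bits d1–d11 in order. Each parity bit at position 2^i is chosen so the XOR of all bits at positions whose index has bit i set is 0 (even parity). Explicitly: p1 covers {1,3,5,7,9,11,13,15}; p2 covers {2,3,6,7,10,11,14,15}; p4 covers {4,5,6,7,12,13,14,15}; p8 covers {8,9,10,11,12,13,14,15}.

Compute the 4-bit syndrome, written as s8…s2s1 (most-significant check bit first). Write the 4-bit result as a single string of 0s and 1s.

1100

s1 (pos 1,3,5,7,9,11,13,15): 1⊕0⊕1⊕1⊕0⊕0⊕1⊕0 = 0
s2 (pos 2,3,6,7,10,11,14,15): 1⊕0⊕0⊕1⊕0⊕0⊕0⊕0 = 0
s4 (pos 4,5,6,7,12,13,14,15): 1⊕1⊕0⊕1⊕1⊕1⊕0⊕0 = 1
s8 (pos 8,9,10,11,12,13,14,15): 1⊕0⊕0⊕0⊕1⊕1⊕0⊕0 = 1
Syndrome s8…s1 = 1100 → error at position 12.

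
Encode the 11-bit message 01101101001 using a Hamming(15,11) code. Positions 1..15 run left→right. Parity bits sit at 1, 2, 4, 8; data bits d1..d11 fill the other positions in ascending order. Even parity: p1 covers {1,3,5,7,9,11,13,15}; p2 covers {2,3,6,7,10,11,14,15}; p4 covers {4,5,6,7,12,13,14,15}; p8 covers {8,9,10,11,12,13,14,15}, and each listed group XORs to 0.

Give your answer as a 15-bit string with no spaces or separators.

110011001101001

Place data at non-parity positions: p1 p2 0 p4 1 1 0 p8 1 1 0 1 0 0 1
p1 (pos 1,3,5,7,9,11,13,15): XOR of data positions = 0⊕1⊕0⊕1⊕0⊕0⊕1 = 1
p2 (pos 2,3,6,7,10,11,14,15): XOR of data positions = 0⊕1⊕0⊕1⊕0⊕0⊕1 = 1
p4 (pos 4,5,6,7,12,13,14,15): XOR of data positions = 1⊕1⊕0⊕1⊕0⊕0⊕1 = 0
p8 (pos 8,9,10,11,12,13,14,15): XOR of data positions = 1⊕1⊕0⊕1⊕0⊕0⊕1 = 0
Codeword: 110011001101001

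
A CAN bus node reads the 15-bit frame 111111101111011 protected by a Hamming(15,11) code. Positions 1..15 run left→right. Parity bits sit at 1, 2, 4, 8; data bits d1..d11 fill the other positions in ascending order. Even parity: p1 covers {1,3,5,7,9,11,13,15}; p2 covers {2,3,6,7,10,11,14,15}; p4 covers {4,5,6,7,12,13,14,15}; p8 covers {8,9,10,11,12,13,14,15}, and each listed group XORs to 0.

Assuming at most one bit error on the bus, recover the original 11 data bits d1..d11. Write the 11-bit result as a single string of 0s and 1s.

s1 (pos 1,3,5,7,9,11,13,15): 1⊕1⊕1⊕1⊕1⊕1⊕0⊕1 = 1
s2 (pos 2,3,6,7,10,11,14,15): 1⊕1⊕1⊕1⊕1⊕1⊕1⊕1 = 0
s4 (pos 4,5,6,7,12,13,14,15): 1⊕1⊕1⊕1⊕1⊕0⊕1⊕1 = 1
s8 (pos 8,9,10,11,12,13,14,15): 0⊕1⊕1⊕1⊕1⊕0⊕1⊕1 = 0
Syndrome s8…s1 = 0101 → error at position 5.
Flip position 5: 111111101111011 → 111101101111011
Read data bits from positions 3,5,6,7,9,10,11,12,13,14,15: 10111111011

10111111011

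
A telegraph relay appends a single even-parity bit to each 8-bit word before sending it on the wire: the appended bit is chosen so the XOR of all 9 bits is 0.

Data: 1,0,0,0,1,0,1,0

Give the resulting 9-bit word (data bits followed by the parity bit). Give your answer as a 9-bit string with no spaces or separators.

100010101

XOR of the 8 data bits: 1⊕0⊕0⊕0⊕1⊕0⊕1⊕0 = 1
Parity bit = 1 (so all 9 bits XOR to 0).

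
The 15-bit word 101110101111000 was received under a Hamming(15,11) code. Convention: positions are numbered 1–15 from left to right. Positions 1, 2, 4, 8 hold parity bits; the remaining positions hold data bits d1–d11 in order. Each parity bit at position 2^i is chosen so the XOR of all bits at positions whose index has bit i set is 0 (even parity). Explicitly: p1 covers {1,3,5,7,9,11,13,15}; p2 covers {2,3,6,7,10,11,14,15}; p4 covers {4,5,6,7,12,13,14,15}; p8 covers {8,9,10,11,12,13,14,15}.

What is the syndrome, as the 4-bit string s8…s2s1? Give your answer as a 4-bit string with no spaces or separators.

s1 (pos 1,3,5,7,9,11,13,15): 1⊕1⊕1⊕1⊕1⊕1⊕0⊕0 = 0
s2 (pos 2,3,6,7,10,11,14,15): 0⊕1⊕0⊕1⊕1⊕1⊕0⊕0 = 0
s4 (pos 4,5,6,7,12,13,14,15): 1⊕1⊕0⊕1⊕1⊕0⊕0⊕0 = 0
s8 (pos 8,9,10,11,12,13,14,15): 0⊕1⊕1⊕1⊕1⊕0⊕0⊕0 = 0
Syndrome s8…s1 = 0000 → no error.

0000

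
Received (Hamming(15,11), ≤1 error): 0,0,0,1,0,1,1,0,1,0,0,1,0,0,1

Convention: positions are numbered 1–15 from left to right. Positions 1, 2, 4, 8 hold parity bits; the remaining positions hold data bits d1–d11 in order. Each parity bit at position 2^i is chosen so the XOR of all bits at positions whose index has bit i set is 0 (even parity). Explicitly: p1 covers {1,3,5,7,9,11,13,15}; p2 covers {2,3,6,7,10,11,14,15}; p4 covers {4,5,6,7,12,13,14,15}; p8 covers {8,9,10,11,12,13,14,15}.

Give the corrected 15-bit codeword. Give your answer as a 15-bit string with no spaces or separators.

s1 (pos 1,3,5,7,9,11,13,15): 0⊕0⊕0⊕1⊕1⊕0⊕0⊕1 = 1
s2 (pos 2,3,6,7,10,11,14,15): 0⊕0⊕1⊕1⊕0⊕0⊕0⊕1 = 1
s4 (pos 4,5,6,7,12,13,14,15): 1⊕0⊕1⊕1⊕1⊕0⊕0⊕1 = 1
s8 (pos 8,9,10,11,12,13,14,15): 0⊕1⊕0⊕0⊕1⊕0⊕0⊕1 = 1
Syndrome s8…s1 = 1111 → error at position 15.
Flip position 15: 000101101001001 → 000101101001000

000101101001000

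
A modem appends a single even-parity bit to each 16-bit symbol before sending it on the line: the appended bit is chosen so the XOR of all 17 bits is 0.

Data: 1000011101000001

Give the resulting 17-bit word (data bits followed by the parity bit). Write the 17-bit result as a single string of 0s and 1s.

10000111010000010

XOR of the 16 data bits: 1⊕0⊕0⊕0⊕0⊕1⊕1⊕1⊕0⊕1⊕0⊕0⊕0⊕0⊕0⊕1 = 0
Parity bit = 0 (so all 17 bits XOR to 0).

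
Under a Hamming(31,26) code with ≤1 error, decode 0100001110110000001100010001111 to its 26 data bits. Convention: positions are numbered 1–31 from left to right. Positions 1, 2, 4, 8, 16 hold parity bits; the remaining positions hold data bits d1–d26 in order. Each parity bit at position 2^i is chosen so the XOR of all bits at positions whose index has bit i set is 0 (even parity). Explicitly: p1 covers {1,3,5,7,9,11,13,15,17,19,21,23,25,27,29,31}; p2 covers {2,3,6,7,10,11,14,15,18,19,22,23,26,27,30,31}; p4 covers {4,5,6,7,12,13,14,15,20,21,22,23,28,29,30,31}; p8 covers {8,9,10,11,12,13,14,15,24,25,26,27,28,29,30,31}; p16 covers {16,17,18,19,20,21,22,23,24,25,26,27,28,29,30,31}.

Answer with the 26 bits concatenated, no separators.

00011011000001100010000111

s1 (pos 1,3,5,7,9,11,13,15,17,19,21,23,25,27,29,31): 0⊕0⊕0⊕1⊕1⊕1⊕0⊕0⊕0⊕1⊕0⊕0⊕0⊕0⊕1⊕1 = 0
s2 (pos 2,3,6,7,10,11,14,15,18,19,22,23,26,27,30,31): 1⊕0⊕0⊕1⊕0⊕1⊕0⊕0⊕0⊕1⊕0⊕0⊕0⊕0⊕1⊕1 = 0
s4 (pos 4,5,6,7,12,13,14,15,20,21,22,23,28,29,30,31): 0⊕0⊕0⊕1⊕1⊕0⊕0⊕0⊕1⊕0⊕0⊕0⊕1⊕1⊕1⊕1 = 1
s8 (pos 8,9,10,11,12,13,14,15,24,25,26,27,28,29,30,31): 1⊕1⊕0⊕1⊕1⊕0⊕0⊕0⊕1⊕0⊕0⊕0⊕1⊕1⊕1⊕1 = 1
s16 (pos 16,17,18,19,20,21,22,23,24,25,26,27,28,29,30,31): 0⊕0⊕0⊕1⊕1⊕0⊕0⊕0⊕1⊕0⊕0⊕0⊕1⊕1⊕1⊕1 = 1
Syndrome s16…s1 = 11100 → error at position 28.
Flip position 28: 0100001110110000001100010001111 → 0100001110110000001100010000111
Read data bits from positions 3,5,6,7,9,10,11,12,13,14,15,17,18,19,20,21,22,23,24,25,26,27,28,29,30,31: 00011011000001100010000111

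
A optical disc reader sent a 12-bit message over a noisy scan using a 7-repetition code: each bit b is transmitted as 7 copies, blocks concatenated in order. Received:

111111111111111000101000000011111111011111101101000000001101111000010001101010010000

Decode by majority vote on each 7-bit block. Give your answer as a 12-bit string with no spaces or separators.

Block 1 (1111111): 7 ones → 1
Block 2 (1111111): 7 ones → 1
Block 3 (1000101): 3 ones → 0
Block 4 (0000000): 0 ones → 0
Block 5 (1111111): 7 ones → 1
Block 6 (1011111): 6 ones → 1
Block 7 (1011010): 4 ones → 1
Block 8 (0000000): 0 ones → 0
Block 9 (1101111): 6 ones → 1
Block 10 (0000100): 1 one → 0
Block 11 (0110101): 4 ones → 1
Block 12 (0010000): 1 one → 0

110011101010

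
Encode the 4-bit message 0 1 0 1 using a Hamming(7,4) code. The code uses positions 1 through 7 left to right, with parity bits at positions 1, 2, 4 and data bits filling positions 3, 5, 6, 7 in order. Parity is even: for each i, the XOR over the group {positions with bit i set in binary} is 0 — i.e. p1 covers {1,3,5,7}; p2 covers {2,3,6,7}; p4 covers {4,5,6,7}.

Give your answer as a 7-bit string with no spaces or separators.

Place data at non-parity positions: p1 p2 0 p4 1 0 1
p1 (pos 1,3,5,7): XOR of data positions = 0⊕1⊕1 = 0
p2 (pos 2,3,6,7): XOR of data positions = 0⊕0⊕1 = 1
p4 (pos 4,5,6,7): XOR of data positions = 1⊕0⊕1 = 0
Codeword: 0100101

0100101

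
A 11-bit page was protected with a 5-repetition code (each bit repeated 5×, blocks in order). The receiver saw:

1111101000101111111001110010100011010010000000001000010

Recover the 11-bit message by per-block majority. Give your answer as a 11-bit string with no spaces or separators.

10111000000

Block 1 (11111): 5 ones → 1
Block 2 (01000): 1 one → 0
Block 3 (10111): 4 ones → 1
Block 4 (11110): 4 ones → 1
Block 5 (01110): 3 ones → 1
Block 6 (01010): 2 ones → 0
Block 7 (00110): 2 ones → 0
Block 8 (10010): 2 ones → 0
Block 9 (00000): 0 ones → 0
Block 10 (00010): 1 one → 0
Block 11 (00010): 1 one → 0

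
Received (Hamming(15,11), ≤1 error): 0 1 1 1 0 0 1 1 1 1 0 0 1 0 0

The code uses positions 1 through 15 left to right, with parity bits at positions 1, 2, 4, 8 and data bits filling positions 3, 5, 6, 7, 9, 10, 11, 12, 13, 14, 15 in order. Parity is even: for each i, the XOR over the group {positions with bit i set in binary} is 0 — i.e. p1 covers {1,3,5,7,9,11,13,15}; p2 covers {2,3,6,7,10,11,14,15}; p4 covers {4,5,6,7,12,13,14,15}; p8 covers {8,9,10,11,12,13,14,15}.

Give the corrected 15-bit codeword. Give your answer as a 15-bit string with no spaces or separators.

s1 (pos 1,3,5,7,9,11,13,15): 0⊕1⊕0⊕1⊕1⊕0⊕1⊕0 = 0
s2 (pos 2,3,6,7,10,11,14,15): 1⊕1⊕0⊕1⊕1⊕0⊕0⊕0 = 0
s4 (pos 4,5,6,7,12,13,14,15): 1⊕0⊕0⊕1⊕0⊕1⊕0⊕0 = 1
s8 (pos 8,9,10,11,12,13,14,15): 1⊕1⊕1⊕0⊕0⊕1⊕0⊕0 = 0
Syndrome s8…s1 = 0100 → error at position 4.
Flip position 4: 011100111100100 → 011000111100100

011000111100100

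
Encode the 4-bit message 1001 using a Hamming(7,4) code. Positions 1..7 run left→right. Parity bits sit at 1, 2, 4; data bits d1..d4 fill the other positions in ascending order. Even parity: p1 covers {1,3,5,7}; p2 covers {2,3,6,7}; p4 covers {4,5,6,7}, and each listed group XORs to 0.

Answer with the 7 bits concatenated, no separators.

0011001

Place data at non-parity positions: p1 p2 1 p4 0 0 1
p1 (pos 1,3,5,7): XOR of data positions = 1⊕0⊕1 = 0
p2 (pos 2,3,6,7): XOR of data positions = 1⊕0⊕1 = 0
p4 (pos 4,5,6,7): XOR of data positions = 0⊕0⊕1 = 1
Codeword: 0011001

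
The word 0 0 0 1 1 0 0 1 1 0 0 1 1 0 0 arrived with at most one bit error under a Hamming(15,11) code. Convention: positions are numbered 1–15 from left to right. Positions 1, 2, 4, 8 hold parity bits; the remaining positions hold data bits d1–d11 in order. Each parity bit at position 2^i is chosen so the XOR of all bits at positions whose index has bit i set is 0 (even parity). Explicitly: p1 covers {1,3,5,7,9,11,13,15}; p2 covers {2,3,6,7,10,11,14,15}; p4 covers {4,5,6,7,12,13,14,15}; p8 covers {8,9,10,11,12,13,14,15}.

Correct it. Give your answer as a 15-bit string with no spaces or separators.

s1 (pos 1,3,5,7,9,11,13,15): 0⊕0⊕1⊕0⊕1⊕0⊕1⊕0 = 1
s2 (pos 2,3,6,7,10,11,14,15): 0⊕0⊕0⊕0⊕0⊕0⊕0⊕0 = 0
s4 (pos 4,5,6,7,12,13,14,15): 1⊕1⊕0⊕0⊕1⊕1⊕0⊕0 = 0
s8 (pos 8,9,10,11,12,13,14,15): 1⊕1⊕0⊕0⊕1⊕1⊕0⊕0 = 0
Syndrome s8…s1 = 0001 → error at position 1.
Flip position 1: 000110011001100 → 100110011001100

100110011001100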